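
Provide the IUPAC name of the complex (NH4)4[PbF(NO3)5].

ammonium fluoropentanitratoplumbate(II)

The 4 ammonium counter-ions carry a total charge of +4, so each complex ion is 4−.
Ligand charges: 1×fluoro (-1 each), 5×nitrato (-1 each); total -6. So Pb + (-6) = 4−, giving Pb = +2.
The complex ion is anionic, so lead takes the -ate form plumbate(II).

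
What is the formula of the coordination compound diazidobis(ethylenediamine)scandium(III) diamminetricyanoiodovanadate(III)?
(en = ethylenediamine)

[Sc(en)2(N3)2][V(CN)3I(NH3)2]

Cation [Sc…]: ligand charges -2, Sc(III) ⇒ ion charge 1+.
Anion [V…]: ligand charges -4, V(III) ⇒ ion charge 1−.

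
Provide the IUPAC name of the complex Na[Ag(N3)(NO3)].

sodium azidonitratoargentate(I)

The 1 sodium counter-ion carries a total charge of +1, so each complex ion is 1−.
Ligand charges: 1×azido (-1 each), 1×nitrato (-1 each); total -2. So Ag + (-2) = 1−, giving Ag = +1.
Ligands are named alphabetically: azido before nitrato.
The complex ion is anionic, so silver takes the -ate form argentate(I).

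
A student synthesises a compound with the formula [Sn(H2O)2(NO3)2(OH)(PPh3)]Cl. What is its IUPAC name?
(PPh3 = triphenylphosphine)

The 1 chloride counter-ion carries a total charge of -1, so each complex ion is 1+.
Ligand charges: 1×hydroxo (-1 each), 2×nitrato (-1 each), 2×aqua (neutral), 1×triphenylphosphine (neutral); total -3. So Sn + (-3) = 1+, giving Sn = +4.
Ligands are named alphabetically: aqua before hydroxo before nitrato before triphenylphosphine.

diaquahydroxodinitrato(triphenylphosphine)tin(IV) chloride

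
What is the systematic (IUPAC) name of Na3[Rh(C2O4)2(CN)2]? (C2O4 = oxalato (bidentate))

The 3 sodium counter-ions carry a total charge of +3, so each complex ion is 3−.
Ligand charges: 2×cyano (-1 each), 2×oxalato (-2 each); total -6. So Rh + (-6) = 3−, giving Rh = +3.
Ligands are named alphabetically: cyano before oxalato.
The complex ion is anionic, so rhodium takes the -ate form rhodate(III).

sodium dicyanodioxalatorhodate(III)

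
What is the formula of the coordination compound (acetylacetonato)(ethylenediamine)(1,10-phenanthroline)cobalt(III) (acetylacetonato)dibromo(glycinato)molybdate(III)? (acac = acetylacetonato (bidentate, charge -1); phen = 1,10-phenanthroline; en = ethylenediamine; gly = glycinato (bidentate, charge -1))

Cation [Co…]: ligand charges -1, Co(III) ⇒ ion charge 2+.
Anion [Mo…]: ligand charges -4, Mo(III) ⇒ ion charge 1−.
One 2+ cation requires 2 of the 1− anion.

[Co(acac)(en)(phen)][Mo(acac)Br2(gly)]2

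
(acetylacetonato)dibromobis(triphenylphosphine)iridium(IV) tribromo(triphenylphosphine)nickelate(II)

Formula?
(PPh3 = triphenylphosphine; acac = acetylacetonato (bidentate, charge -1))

Cation [Ir…]: ligand charges -3, Ir(IV) ⇒ ion charge 1+.
Anion [Ni…]: ligand charges -3, Ni(II) ⇒ ion charge 1−.
One 1+ cation balances one 1− anion.

[Ir(acac)Br2(PPh3)2][NiBr3(PPh3)]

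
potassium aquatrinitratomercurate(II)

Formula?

K[Hg(H2O)(NO3)3]

Ligands: 1 aqua (H2O, neutral), 3 nitrato (NO3, -1). Ligand charge sum = -3.
With Hg in oxidation state +2, the complex ion is [Hg...]^1−.
Charge balance with potassium (+1) requires 1 complex ion per 1 potassium.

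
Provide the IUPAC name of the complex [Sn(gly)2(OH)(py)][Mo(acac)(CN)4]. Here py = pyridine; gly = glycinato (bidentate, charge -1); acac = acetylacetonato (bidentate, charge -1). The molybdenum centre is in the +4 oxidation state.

Mo is given as +4; the anion's ligand charges sum to -5, so the complex anion is 1−.
A 1:1 salt means the cation carries the equal and opposite charge, 1+.
Cation: ligand charges sum to -3; for the ion to be 1+, Sn = +4.

bis(glycinato)hydroxo(pyridine)tin(IV) (acetylacetonato)tetracyanomolybdate(IV)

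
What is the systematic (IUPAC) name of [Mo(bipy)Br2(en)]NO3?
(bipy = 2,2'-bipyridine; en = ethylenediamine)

(2,2'-bipyridine)dibromo(ethylenediamine)molybdenum(III) nitrate

The 1 nitrate counter-ion carries a total charge of -1, so each complex ion is 1+.
Ligand charges: 1×2,2'-bipyridine (neutral), 2×bromo (-1 each), 1×ethylenediamine (neutral); total -2. So Mo + (-2) = 1+, giving Mo = +3.
Ligands are named alphabetically: bipyridine before bromo before ethylenediamine.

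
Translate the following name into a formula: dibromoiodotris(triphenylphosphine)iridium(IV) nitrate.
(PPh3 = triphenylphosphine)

Ligands: 3 triphenylphosphine (PPh3, neutral), 2 bromo (Br, -1), 1 iodo (I, -1). Ligand charge sum = -3.
With Ir in oxidation state +4, the complex ion is [Ir...]^1+.
Charge balance with nitrate (-1) requires 1 complex ion per 1 nitrate.

[IrBr2I(PPh3)3]NO3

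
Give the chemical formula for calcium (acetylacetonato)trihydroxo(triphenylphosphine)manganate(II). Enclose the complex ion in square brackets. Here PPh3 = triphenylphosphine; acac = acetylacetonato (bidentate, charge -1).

Ca[Mn(acac)(OH)3(PPh3)]

Ligands: 1 triphenylphosphine (PPh3, neutral), 3 hydroxo (OH, -1), 1 acetylacetonato (acac, -1). Ligand charge sum = -4.
With Mn in oxidation state +2, the complex ion is [Mn...]^2−.
Charge balance with calcium (+2) requires 1 complex ion per 1 calcium.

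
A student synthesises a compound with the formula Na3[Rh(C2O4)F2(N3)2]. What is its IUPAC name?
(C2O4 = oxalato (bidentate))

The 3 sodium counter-ions carry a total charge of +3, so each complex ion is 3−.
Ligand charges: 2×fluoro (-1 each), 1×oxalato (-2 each), 2×azido (-1 each); total -6. So Rh + (-6) = 3−, giving Rh = +3.
Ligands are named alphabetically: azido before fluoro before oxalato.
The complex ion is anionic, so rhodium takes the -ate form rhodate(III).

sodium diazidodifluorooxalatorhodate(III)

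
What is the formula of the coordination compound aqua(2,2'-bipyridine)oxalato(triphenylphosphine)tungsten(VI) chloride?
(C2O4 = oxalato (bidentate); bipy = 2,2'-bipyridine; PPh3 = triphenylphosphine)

[W(bipy)(C2O4)(H2O)(PPh3)]Cl4

Ligands: 1 oxalato (C2O4, -2), 1 2,2'-bipyridine (bipy, neutral), 1 aqua (H2O, neutral), 1 triphenylphosphine (PPh3, neutral). Ligand charge sum = -2.
With W in oxidation state +6, the complex ion is [W...]^4+.
Charge balance with chloride (-1) requires 1 complex ion per 4 chloride.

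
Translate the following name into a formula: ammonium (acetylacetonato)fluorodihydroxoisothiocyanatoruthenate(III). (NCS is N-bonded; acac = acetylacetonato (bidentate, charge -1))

(NH4)2[Ru(acac)F(NCS)(OH)2]

Ligands: 2 hydroxo (OH, -1), 1 isothiocyanato (NCS, -1), 1 fluoro (F, -1), 1 acetylacetonato (acac, -1). Ligand charge sum = -5.
Charge balance with ammonium (+1) requires 1 complex ion per 2 ammonium.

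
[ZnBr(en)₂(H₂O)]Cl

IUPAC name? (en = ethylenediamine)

aquabromobis(ethylenediamine)zinc(II) chloride

The 1 chloride counter-ion carries a total charge of -1, so each complex ion is 1+.
Ligand charges: 1×bromo (-1 each), 2×ethylenediamine (neutral), 1×aqua (neutral); total -1. So Zn + (-1) = 1+, giving Zn = +2.
Ligands are named alphabetically: aqua before bromo before ethylenediamine.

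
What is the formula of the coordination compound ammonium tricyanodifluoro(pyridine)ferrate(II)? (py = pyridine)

Ligands: 3 cyano (CN, -1), 2 fluoro (F, -1), 1 pyridine (py, neutral). Ligand charge sum = -5.
With Fe in oxidation state +2, the complex ion is [Fe...]^3−.
Charge balance with ammonium (+1) requires 1 complex ion per 3 ammonium.

(NH4)3[Fe(CN)3F2(py)]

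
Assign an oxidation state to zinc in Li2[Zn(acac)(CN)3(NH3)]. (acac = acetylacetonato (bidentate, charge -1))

+2

2 lithium outside the brackets (+1 each) → the complex ion is 2−.
Ligand charges: 1×acac = -1; 3×CN = -3; 1×NH3 neutral; sum -4.
Zn + (-4) = 2− ⇒ Zn is +2.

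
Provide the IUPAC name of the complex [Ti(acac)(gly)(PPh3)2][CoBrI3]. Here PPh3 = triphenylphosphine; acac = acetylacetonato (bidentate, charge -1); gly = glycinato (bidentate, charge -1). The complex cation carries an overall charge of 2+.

The complex cation is given as 2+; its ligand charges sum to -2, so Ti = +4.
A 1:1 salt means the anion carries the equal and opposite charge, 2−.
Anion: ligand charges sum to -4; for the ion to be 2−, Co = +2.

(acetylacetonato)(glycinato)bis(triphenylphosphine)titanium(IV) bromotriiodocobaltate(II)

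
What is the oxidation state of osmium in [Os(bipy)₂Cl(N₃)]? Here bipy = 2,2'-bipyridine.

No counter-ion: the bracketed complex is neutral.
Ligand charges: 1×N3 = -1; 1×Cl = -1; 2×bipy neutral; sum -2.
Os + (-2) = 0 ⇒ Os is +2.

+2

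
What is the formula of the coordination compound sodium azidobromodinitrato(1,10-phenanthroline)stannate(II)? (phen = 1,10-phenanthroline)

Na2[SnBr(N3)(NO3)2(phen)]

Ligands: 1 bromo (Br, -1), 1 azido (N3, -1), 2 nitrato (NO3, -1), 1 1,10-phenanthroline (phen, neutral). Ligand charge sum = -4.
With Sn in oxidation state +2, the complex ion is [Sn...]^2−.
Charge balance with sodium (+1) requires 1 complex ion per 2 sodium.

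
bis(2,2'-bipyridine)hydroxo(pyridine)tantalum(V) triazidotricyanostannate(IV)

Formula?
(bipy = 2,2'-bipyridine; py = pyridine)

[Ta(bipy)2(OH)(py)][Sn(CN)3(N3)3]2

Cation [Ta…]: ligand charges -1, Ta(V) ⇒ ion charge 4+.
Anion [Sn…]: ligand charges -6, Sn(IV) ⇒ ion charge 2−.
One 4+ cation requires 2 of the 2− anion.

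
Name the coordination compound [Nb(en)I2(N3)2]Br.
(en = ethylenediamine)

The 1 bromide counter-ion carries a total charge of -1, so each complex ion is 1+.
Ligand charges: 2×azido (-1 each), 1×ethylenediamine (neutral), 2×iodo (-1 each); total -4. So Nb + (-4) = 1+, giving Nb = +5.
Ligands are named alphabetically: azido before ethylenediamine before iodo.

diazido(ethylenediamine)diiodoniobium(V) bromide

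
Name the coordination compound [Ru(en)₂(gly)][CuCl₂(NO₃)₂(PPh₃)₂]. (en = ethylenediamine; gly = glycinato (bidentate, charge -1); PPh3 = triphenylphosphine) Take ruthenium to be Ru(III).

Both ions are complex: the cation is named first with the plain metal name, the anion second with the -ate form; each ion's ligands are alphabetised independently.
Ru is given as +3; the cation's ligand charges sum to -1, so the complex cation is 2+.
A 1:1 salt means the anion carries the equal and opposite charge, 2−.
Anion: ligand charges sum to -4; for the ion to be 2−, Cu = +2.

bis(ethylenediamine)(glycinato)ruthenium(III) dichlorodinitratobis(triphenylphosphine)cuprate(II)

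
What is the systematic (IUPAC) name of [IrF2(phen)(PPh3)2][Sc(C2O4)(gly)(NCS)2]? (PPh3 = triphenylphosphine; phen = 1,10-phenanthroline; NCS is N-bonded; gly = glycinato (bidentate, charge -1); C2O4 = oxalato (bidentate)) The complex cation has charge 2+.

difluoro(1,10-phenanthroline)bis(triphenylphosphine)iridium(IV) (glycinato)diisothiocyanatooxalatoscandate(III)

Both ions are complex: the cation is named first with the plain metal name, the anion second with the -ate form; each ion's ligands are alphabetised independently.
The complex cation is given as 2+; its ligand charges sum to -2, so Ir = +4.
A 1:1 salt means the anion carries the equal and opposite charge, 2−.
Anion: ligand charges sum to -5; for the ion to be 2−, Sc = +3.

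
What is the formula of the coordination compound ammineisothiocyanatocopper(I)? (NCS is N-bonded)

[Cu(NCS)(NH3)]

Ligands: 1 isothiocyanato (NCS, -1), 1 ammine (NH3, neutral). Ligand charge sum = -1.
With Cu in oxidation state +1, the complex ion is [Cu...].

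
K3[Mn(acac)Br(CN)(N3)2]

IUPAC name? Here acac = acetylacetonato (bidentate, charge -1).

The 3 potassium counter-ions carry a total charge of +3, so each complex ion is 3−.
Ligand charges: 1×acetylacetonato (-1 each), 2×azido (-1 each), 1×bromo (-1 each), 1×cyano (-1 each); total -5. So Mn + (-5) = 3−, giving Mn = +2.
Ligands are named alphabetically: acetylacetonato before azido before bromo before cyano.
The complex ion is anionic, so manganese takes the -ate form manganate(II).

potassium (acetylacetonato)diazidobromocyanomanganate(II)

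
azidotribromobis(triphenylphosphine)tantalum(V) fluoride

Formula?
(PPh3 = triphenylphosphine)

Ligands: 2 triphenylphosphine (PPh3, neutral), 3 bromo (Br, -1), 1 azido (N3, -1). Ligand charge sum = -4.
With Ta in oxidation state +5, the complex ion is [Ta...]^1+.
Charge balance with fluoride (-1) requires 1 complex ion per 1 fluoride.

[TaBr3(N3)(PPh3)2]F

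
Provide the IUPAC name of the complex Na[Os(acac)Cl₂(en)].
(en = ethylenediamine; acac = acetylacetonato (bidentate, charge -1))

The 1 sodium counter-ion carries a total charge of +1, so each complex ion is 1−.
Ligand charges: 1×ethylenediamine (neutral), 1×acetylacetonato (-1 each), 2×chloro (-1 each); total -3. So Os + (-3) = 1−, giving Os = +2.
Ligands are named alphabetically: acetylacetonato before chloro before ethylenediamine.
The complex ion is anionic, so osmium takes the -ate form osmate(II).

sodium (acetylacetonato)dichloro(ethylenediamine)osmate(II)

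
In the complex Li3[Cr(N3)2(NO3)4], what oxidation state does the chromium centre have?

3 lithium outside the brackets (+1 each) → the complex ion is 3−.
Ligand charges: 4×NO3 = -4; 2×N3 = -2; sum -6.
Cr + (-6) = 3− ⇒ Cr is +3.

+3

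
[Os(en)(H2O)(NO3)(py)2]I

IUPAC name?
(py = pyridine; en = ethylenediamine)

aqua(ethylenediamine)nitratobis(pyridine)osmium(II) iodide

The 1 iodide counter-ion carries a total charge of -1, so each complex ion is 1+.
Ligand charges: 1×aqua (neutral), 1×nitrato (-1 each), 2×pyridine (neutral), 1×ethylenediamine (neutral); total -1. So Os + (-1) = 1+, giving Os = +2.
Ligands are named alphabetically: aqua before ethylenediamine before nitrato before pyridine.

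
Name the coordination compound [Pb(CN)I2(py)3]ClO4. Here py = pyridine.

The 1 perchlorate counter-ion carries a total charge of -1, so each complex ion is 1+.
Ligand charges: 1×cyano (-1 each), 2×iodo (-1 each), 3×pyridine (neutral); total -3. So Pb + (-3) = 1+, giving Pb = +4.
Ligands are named alphabetically: cyano before iodo before pyridine.

cyanodiiodotris(pyridine)lead(IV) perchlorate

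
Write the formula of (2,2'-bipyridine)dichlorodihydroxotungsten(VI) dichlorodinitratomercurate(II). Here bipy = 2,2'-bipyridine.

Cation [W…]: ligand charges -4, W(VI) ⇒ ion charge 2+.
Anion [Hg…]: ligand charges -4, Hg(II) ⇒ ion charge 2−.

[W(bipy)Cl2(OH)2][HgCl2(NO3)2]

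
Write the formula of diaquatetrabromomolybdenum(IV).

Ligands: 4 bromo (Br, -1), 2 aqua (H2O, neutral). Ligand charge sum = -4.
With Mo in oxidation state +4, the complex ion is [Mo...].

[MoBr4(H2O)2]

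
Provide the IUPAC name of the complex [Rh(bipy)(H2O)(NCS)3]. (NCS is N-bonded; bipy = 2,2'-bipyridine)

There is no counter-ion, so the complex is neutral overall.
Ligand charges: 1×aqua (neutral), 3×isothiocyanato (-1 each), 1×2,2'-bipyridine (neutral); total -3. So Rh + (-3) = 0, giving Rh = +3.
Ligands are named alphabetically: aqua before bipyridine before isothiocyanato.

aqua(2,2'-bipyridine)triisothiocyanatorhodium(III)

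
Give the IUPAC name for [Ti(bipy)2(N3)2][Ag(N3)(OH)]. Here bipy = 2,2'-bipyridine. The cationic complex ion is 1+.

Both ions are complex: the cation is named first with the plain metal name, the anion second with the -ate form; each ion's ligands are alphabetised independently.
The complex cation is given as 1+; its ligand charges sum to -2, so Ti = +3.
A 1:1 salt means the anion carries the equal and opposite charge, 1−.
Anion: ligand charges sum to -2; for the ion to be 1−, Ag = +1.

diazidobis(2,2'-bipyridine)titanium(III) azidohydroxoargentate(I)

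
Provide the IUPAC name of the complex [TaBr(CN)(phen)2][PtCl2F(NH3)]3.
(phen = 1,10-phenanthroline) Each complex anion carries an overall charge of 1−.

bromocyanobis(1,10-phenanthroline)tantalum(V) amminedichlorofluoroplatinate(II)

Both ions are complex: the cation is named first with the plain metal name, the anion second with the -ate form; each ion's ligands are alphabetised independently.
The complex anion is given as 1−; its ligand charges sum to -3, so Pt = +2.
With 3 anions per cation, the cation must be 3×1 = 3+.
Cation: ligand charges sum to -2; for the ion to be 3+, Ta = +5.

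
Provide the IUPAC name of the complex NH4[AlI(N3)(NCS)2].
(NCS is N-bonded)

ammonium azidoiododiisothiocyanatoaluminate(III)

The 1 ammonium counter-ion carries a total charge of +1, so each complex ion is 1−.
Ligand charges: 2×isothiocyanato (-1 each), 1×azido (-1 each), 1×iodo (-1 each); total -4. So Al + (-4) = 1−, giving Al = +3.
The complex ion is anionic, so aluminium takes the -ate form aluminate(III).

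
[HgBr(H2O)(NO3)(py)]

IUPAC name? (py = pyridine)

There is no counter-ion, so the complex is neutral overall.
Ligand charges: 1×aqua (neutral), 1×nitrato (-1 each), 1×bromo (-1 each), 1×pyridine (neutral); total -2. So Hg + (-2) = 0, giving Hg = +2.
Ligands are named alphabetically: aqua before bromo before nitrato before pyridine.

aquabromonitrato(pyridine)mercury(II)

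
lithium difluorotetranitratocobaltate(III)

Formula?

Ligands: 4 nitrato (NO3, -1), 2 fluoro (F, -1). Ligand charge sum = -6.
Charge balance with lithium (+1) requires 1 complex ion per 3 lithium.

Li3[CoF2(NO3)4]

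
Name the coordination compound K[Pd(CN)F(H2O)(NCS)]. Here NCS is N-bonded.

The 1 potassium counter-ion carries a total charge of +1, so each complex ion is 1−.
Ligand charges: 1×aqua (neutral), 1×cyano (-1 each), 1×fluoro (-1 each), 1×isothiocyanato (-1 each); total -3. So Pd + (-3) = 1−, giving Pd = +2.
The complex ion is anionic, so palladium takes the -ate form palladate(II).

potassium aquacyanofluoroisothiocyanatopalladate(II)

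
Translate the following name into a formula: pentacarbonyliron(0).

[Fe(CO)5]

Ligands: 5 carbonyl (CO, neutral). Ligand charge sum = 0.
With Fe in oxidation state 0, the complex ion is [Fe...].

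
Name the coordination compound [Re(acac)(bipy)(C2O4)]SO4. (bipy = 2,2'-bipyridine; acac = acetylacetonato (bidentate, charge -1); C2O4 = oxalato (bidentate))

The 1 sulfate counter-ion carries a total charge of -2, so each complex ion is 2+.
Ligand charges: 1×2,2'-bipyridine (neutral), 1×acetylacetonato (-1 each), 1×oxalato (-2 each); total -3. So Re + (-3) = 2+, giving Re = +5.
Ligands are named alphabetically: acetylacetonato before bipyridine before oxalato.

(acetylacetonato)(2,2'-bipyridine)oxalatorhenium(V) sulfate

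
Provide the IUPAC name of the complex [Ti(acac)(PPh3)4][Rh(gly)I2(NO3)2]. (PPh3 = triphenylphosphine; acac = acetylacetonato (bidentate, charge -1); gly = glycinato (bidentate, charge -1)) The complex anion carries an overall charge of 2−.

(acetylacetonato)tetrakis(triphenylphosphine)titanium(III) (glycinato)diiododinitratorhodate(III)

The complex anion is given as 2−; its ligand charges sum to -5, so Rh = +3.
A 1:1 salt means the cation carries the equal and opposite charge, 2+.
Cation: ligand charges sum to -1; for the ion to be 2+, Ti = +3.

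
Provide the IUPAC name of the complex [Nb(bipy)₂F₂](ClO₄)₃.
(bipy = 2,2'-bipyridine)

The 3 perchlorate counter-ions carry a total charge of -3, so each complex ion is 3+.
Ligand charges: 2×2,2'-bipyridine (neutral), 2×fluoro (-1 each); total -2. So Nb + (-2) = 3+, giving Nb = +5.
Ligands are named alphabetically: bipyridine before fluoro.

bis(2,2'-bipyridine)difluoroniobium(V) perchlorate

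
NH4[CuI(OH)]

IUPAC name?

The 1 ammonium counter-ion carries a total charge of +1, so each complex ion is 1−.
Ligand charges: 1×iodo (-1 each), 1×hydroxo (-1 each); total -2. So Cu + (-2) = 1−, giving Cu = +1.
Ligands are named alphabetically: hydroxo before iodo.
The complex ion is anionic, so copper takes the -ate form cuprate(I).

ammonium hydroxoiodocuprate(I)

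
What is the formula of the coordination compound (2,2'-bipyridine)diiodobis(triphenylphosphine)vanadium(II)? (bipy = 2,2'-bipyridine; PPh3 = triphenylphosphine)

[V(bipy)I2(PPh3)2]

Ligands: 2 iodo (I, -1), 1 2,2'-bipyridine (bipy, neutral), 2 triphenylphosphine (PPh3, neutral). Ligand charge sum = -2.
With V in oxidation state +2, the complex ion is [V...].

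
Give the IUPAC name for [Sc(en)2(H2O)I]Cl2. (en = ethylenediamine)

aquabis(ethylenediamine)iodoscandium(III) chloride

The 2 chloride counter-ions carry a total charge of -2, so each complex ion is 2+.
Ligand charges: 1×iodo (-1 each), 2×ethylenediamine (neutral), 1×aqua (neutral); total -1. So Sc + (-1) = 2+, giving Sc = +3.
Ligands are named alphabetically: aqua before ethylenediamine before iodo.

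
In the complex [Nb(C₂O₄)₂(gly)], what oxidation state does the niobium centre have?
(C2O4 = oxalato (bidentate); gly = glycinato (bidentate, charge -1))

+5

No counter-ion: the bracketed complex is neutral.
Ligand charges: 2×C2O4 = -4; 1×gly = -1; sum -5.
Nb + (-5) = 0 ⇒ Nb is +5.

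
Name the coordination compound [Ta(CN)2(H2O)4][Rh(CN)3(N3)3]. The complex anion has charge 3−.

The complex anion is given as 3−; its ligand charges sum to -6, so Rh = +3.
A 1:1 salt means the cation carries the equal and opposite charge, 3+.
Cation: ligand charges sum to -2; for the ion to be 3+, Ta = +5.

tetraaquadicyanotantalum(V) triazidotricyanorhodate(III)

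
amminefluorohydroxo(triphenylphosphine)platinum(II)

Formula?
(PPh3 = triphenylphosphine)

Ligands: 1 fluoro (F, -1), 1 hydroxo (OH, -1), 1 triphenylphosphine (PPh3, neutral), 1 ammine (NH3, neutral). Ligand charge sum = -2.
With Pt in oxidation state +2, the complex ion is [Pt...].

[PtF(NH3)(OH)(PPh3)]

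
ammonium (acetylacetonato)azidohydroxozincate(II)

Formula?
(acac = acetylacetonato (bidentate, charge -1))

NH4[Zn(acac)(N3)(OH)]

Ligands: 1 hydroxo (OH, -1), 1 azido (N3, -1), 1 acetylacetonato (acac, -1). Ligand charge sum = -3.
Charge balance with ammonium (+1) requires 1 complex ion per 1 ammonium.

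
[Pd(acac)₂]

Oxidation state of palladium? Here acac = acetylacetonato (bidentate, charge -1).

No counter-ion: the bracketed complex is neutral.
Ligand charges: 2×acac = -2; sum -2.
Pd + (-2) = 0 ⇒ Pd is +2.

+2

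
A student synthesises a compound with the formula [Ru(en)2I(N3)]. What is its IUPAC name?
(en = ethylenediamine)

There is no counter-ion, so the complex is neutral overall.
Ligand charges: 1×iodo (-1 each), 1×azido (-1 each), 2×ethylenediamine (neutral); total -2. So Ru + (-2) = 0, giving Ru = +2.
Ligands are named alphabetically: azido before ethylenediamine before iodo.

azidobis(ethylenediamine)iodoruthenium(II)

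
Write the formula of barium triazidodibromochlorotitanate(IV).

Ligands: 3 azido (N3, -1), 2 bromo (Br, -1), 1 chloro (Cl, -1). Ligand charge sum = -6.
With Ti in oxidation state +4, the complex ion is [Ti...]^2−.
Charge balance with barium (+2) requires 1 complex ion per 1 barium.

Ba[TiBr2Cl(N3)3]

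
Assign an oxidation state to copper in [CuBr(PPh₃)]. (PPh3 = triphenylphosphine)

No counter-ion: the bracketed complex is neutral.
Ligand charges: 1×PPh3 neutral; 1×Br = -1; sum -1.
Cu + (-1) = 0 ⇒ Cu is +1.

+1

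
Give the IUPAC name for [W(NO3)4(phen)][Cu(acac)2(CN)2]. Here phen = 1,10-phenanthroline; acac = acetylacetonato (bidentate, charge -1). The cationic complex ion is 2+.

Both ions are complex: the cation is named first with the plain metal name, the anion second with the -ate form; each ion's ligands are alphabetised independently.
The complex cation is given as 2+; its ligand charges sum to -4, so W = +6.
A 1:1 salt means the anion carries the equal and opposite charge, 2−.
Anion: ligand charges sum to -4; for the ion to be 2−, Cu = +2.

tetranitrato(1,10-phenanthroline)tungsten(VI) bis(acetylacetonato)dicyanocuprate(II)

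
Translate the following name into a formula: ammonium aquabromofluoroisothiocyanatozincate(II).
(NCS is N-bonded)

NH4[ZnBrF(H2O)(NCS)]

Ligands: 1 aqua (H2O, neutral), 1 bromo (Br, -1), 1 fluoro (F, -1), 1 isothiocyanato (NCS, -1). Ligand charge sum = -3.
With Zn in oxidation state +2, the complex ion is [Zn...]^1−.
Charge balance with ammonium (+1) requires 1 complex ion per 1 ammonium.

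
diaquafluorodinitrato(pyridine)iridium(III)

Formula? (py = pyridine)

[IrF(H2O)2(NO3)2(py)]

Ligands: 2 nitrato (NO3, -1), 2 aqua (H2O, neutral), 1 pyridine (py, neutral), 1 fluoro (F, -1). Ligand charge sum = -3.
With Ir in oxidation state +3, the complex ion is [Ir...].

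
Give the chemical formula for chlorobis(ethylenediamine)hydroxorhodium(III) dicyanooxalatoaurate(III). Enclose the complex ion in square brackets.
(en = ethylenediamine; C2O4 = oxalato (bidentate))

[RhCl(en)2(OH)][Au(C2O4)(CN)2]

Cation [Rh…]: ligand charges -2, Rh(III) ⇒ ion charge 1+.
Anion [Au…]: ligand charges -4, Au(III) ⇒ ion charge 1−.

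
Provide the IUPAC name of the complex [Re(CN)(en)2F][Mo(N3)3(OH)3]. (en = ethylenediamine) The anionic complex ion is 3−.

Both ions are complex: the cation is named first with the plain metal name, the anion second with the -ate form; each ion's ligands are alphabetised independently.
The complex anion is given as 3−; its ligand charges sum to -6, so Mo = +3.
A 1:1 salt means the cation carries the equal and opposite charge, 3+.
Cation: ligand charges sum to -2; for the ion to be 3+, Re = +5.

cyanobis(ethylenediamine)fluororhenium(V) triazidotrihydroxomolybdate(III)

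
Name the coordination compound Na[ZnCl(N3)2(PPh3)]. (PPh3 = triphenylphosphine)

sodium diazidochloro(triphenylphosphine)zincate(II)

The 1 sodium counter-ion carries a total charge of +1, so each complex ion is 1−.
Ligand charges: 2×azido (-1 each), 1×chloro (-1 each), 1×triphenylphosphine (neutral); total -3. So Zn + (-3) = 1−, giving Zn = +2.
The complex ion is anionic, so zinc takes the -ate form zincate(II).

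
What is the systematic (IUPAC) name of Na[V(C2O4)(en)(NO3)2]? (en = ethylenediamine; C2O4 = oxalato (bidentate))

The 1 sodium counter-ion carries a total charge of +1, so each complex ion is 1−.
Ligand charges: 1×ethylenediamine (neutral), 1×oxalato (-2 each), 2×nitrato (-1 each); total -4. So V + (-4) = 1−, giving V = +3.
Ligands are named alphabetically: ethylenediamine before nitrato before oxalato.
The complex ion is anionic, so vanadium takes the -ate form vanadate(III).

sodium (ethylenediamine)dinitratooxalatovanadate(III)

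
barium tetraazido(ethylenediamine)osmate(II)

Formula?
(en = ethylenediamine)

Ligands: 1 ethylenediamine (en, neutral), 4 azido (N3, -1). Ligand charge sum = -4.
Charge balance with barium (+2) requires 1 complex ion per 1 barium.

Ba[Os(en)(N3)4]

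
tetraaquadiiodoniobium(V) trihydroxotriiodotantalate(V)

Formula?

[Nb(H2O)4I2][TaI3(OH)3]3

Cation [Nb…]: ligand charges -2, Nb(V) ⇒ ion charge 3+.
Anion [Ta…]: ligand charges -6, Ta(V) ⇒ ion charge 1−.
One 3+ cation requires 3 of the 1− anion.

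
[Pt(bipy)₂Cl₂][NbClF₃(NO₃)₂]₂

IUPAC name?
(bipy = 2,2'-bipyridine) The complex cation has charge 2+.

bis(2,2'-bipyridine)dichloroplatinum(IV) chlorotrifluorodinitratoniobate(V)

Both ions are complex: the cation is named first with the plain metal name, the anion second with the -ate form; each ion's ligands are alphabetised independently.
The complex cation is given as 2+; its ligand charges sum to -2, so Pt = +4.
With 2 anions per cation, each anion must be 2/2 = 1−.
Anion: ligand charges sum to -6; for the ion to be 1−, Nb = +5.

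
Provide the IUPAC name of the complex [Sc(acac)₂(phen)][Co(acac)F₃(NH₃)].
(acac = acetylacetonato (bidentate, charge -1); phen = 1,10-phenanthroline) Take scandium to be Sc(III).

Both ions are complex: the cation is named first with the plain metal name, the anion second with the -ate form; each ion's ligands are alphabetised independently.
Sc is given as +3; the cation's ligand charges sum to -2, so the complex cation is 1+.
A 1:1 salt means the anion carries the equal and opposite charge, 1−.
Anion: ligand charges sum to -4; for the ion to be 1−, Co = +3.

bis(acetylacetonato)(1,10-phenanthroline)scandium(III) (acetylacetonato)amminetrifluorocobaltate(III)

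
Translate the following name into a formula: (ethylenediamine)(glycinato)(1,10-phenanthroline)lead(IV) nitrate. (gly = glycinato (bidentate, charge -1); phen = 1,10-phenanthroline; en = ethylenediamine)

[Pb(en)(gly)(phen)](NO3)3

Ligands: 1 glycinato (gly, -1), 1 1,10-phenanthroline (phen, neutral), 1 ethylenediamine (en, neutral). Ligand charge sum = -1.
With Pb in oxidation state +4, the complex ion is [Pb...]^3+.
Charge balance with nitrate (-1) requires 1 complex ion per 3 nitrate.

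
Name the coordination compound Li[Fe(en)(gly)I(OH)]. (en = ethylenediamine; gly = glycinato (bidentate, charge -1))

lithium (ethylenediamine)(glycinato)hydroxoiodoferrate(II)

The 1 lithium counter-ion carries a total charge of +1, so each complex ion is 1−.
Ligand charges: 1×hydroxo (-1 each), 1×iodo (-1 each), 1×ethylenediamine (neutral), 1×glycinato (-1 each); total -3. So Fe + (-3) = 1−, giving Fe = +2.
Ligands are named alphabetically: ethylenediamine before glycinato before hydroxo before iodo.
The complex ion is anionic, so iron takes the -ate form ferrate(II).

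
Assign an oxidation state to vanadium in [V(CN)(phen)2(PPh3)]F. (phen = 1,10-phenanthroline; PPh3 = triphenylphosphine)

+2

1 fluoride outside the brackets (-1 each) → the complex ion is 1+.
Ligand charges: 2×phen neutral; 1×CN = -1; 1×PPh3 neutral; sum -1.
V + (-1) = 1+ ⇒ V is +2.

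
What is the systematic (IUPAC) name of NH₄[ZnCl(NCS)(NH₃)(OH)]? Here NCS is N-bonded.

ammonium amminechlorohydroxoisothiocyanatozincate(II)

The 1 ammonium counter-ion carries a total charge of +1, so each complex ion is 1−.
Ligand charges: 1×chloro (-1 each), 1×hydroxo (-1 each), 1×ammine (neutral), 1×isothiocyanato (-1 each); total -3. So Zn + (-3) = 1−, giving Zn = +2.
Ligands are named alphabetically: ammine before chloro before hydroxo before isothiocyanato.
The complex ion is anionic, so zinc takes the -ate form zincate(II).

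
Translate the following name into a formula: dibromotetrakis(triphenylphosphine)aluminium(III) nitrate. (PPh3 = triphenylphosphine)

[AlBr2(PPh3)4]NO3

Ligands: 2 bromo (Br, -1), 4 triphenylphosphine (PPh3, neutral). Ligand charge sum = -2.
Charge balance with nitrate (-1) requires 1 complex ion per 1 nitrate.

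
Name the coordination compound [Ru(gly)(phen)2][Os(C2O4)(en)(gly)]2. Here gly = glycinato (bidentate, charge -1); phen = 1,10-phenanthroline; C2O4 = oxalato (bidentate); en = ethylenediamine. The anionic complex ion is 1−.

(glycinato)bis(1,10-phenanthroline)ruthenium(III) (ethylenediamine)(glycinato)oxalatoosmate(II)

Both ions are complex: the cation is named first with the plain metal name, the anion second with the -ate form; each ion's ligands are alphabetised independently.
The complex anion is given as 1−; its ligand charges sum to -3, so Os = +2.
With 2 anions per cation, the cation must be 2×1 = 2+.
Cation: ligand charges sum to -1; for the ion to be 2+, Ru = +3.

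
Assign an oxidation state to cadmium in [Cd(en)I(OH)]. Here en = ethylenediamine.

+2

No counter-ion: the bracketed complex is neutral.
Ligand charges: 1×OH = -1; 1×en neutral; 1×I = -1; sum -2.
Cd + (-2) = 0 ⇒ Cd is +2.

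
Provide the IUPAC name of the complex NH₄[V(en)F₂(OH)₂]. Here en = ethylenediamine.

The 1 ammonium counter-ion carries a total charge of +1, so each complex ion is 1−.
Ligand charges: 2×hydroxo (-1 each), 1×ethylenediamine (neutral), 2×fluoro (-1 each); total -4. So V + (-4) = 1−, giving V = +3.
Ligands are named alphabetically: ethylenediamine before fluoro before hydroxo.
The complex ion is anionic, so vanadium takes the -ate form vanadate(III).

ammonium (ethylenediamine)difluorodihydroxovanadate(III)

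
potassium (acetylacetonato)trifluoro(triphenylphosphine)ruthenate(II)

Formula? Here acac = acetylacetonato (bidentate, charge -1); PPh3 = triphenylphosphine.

K2[Ru(acac)F3(PPh3)]

Ligands: 1 acetylacetonato (acac, -1), 1 triphenylphosphine (PPh3, neutral), 3 fluoro (F, -1). Ligand charge sum = -4.
Charge balance with potassium (+1) requires 1 complex ion per 2 potassium.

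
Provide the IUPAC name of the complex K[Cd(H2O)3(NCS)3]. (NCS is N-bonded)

The 1 potassium counter-ion carries a total charge of +1, so each complex ion is 1−.
Ligand charges: 3×isothiocyanato (-1 each), 3×aqua (neutral); total -3. So Cd + (-3) = 1−, giving Cd = +2.
The complex ion is anionic, so cadmium takes the -ate form cadmate(II).

potassium triaquatriisothiocyanatocadmate(II)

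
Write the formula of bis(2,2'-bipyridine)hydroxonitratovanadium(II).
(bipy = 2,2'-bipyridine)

[V(bipy)2(NO3)(OH)]

Ligands: 2 2,2'-bipyridine (bipy, neutral), 1 nitrato (NO3, -1), 1 hydroxo (OH, -1). Ligand charge sum = -2.
With V in oxidation state +2, the complex ion is [V...].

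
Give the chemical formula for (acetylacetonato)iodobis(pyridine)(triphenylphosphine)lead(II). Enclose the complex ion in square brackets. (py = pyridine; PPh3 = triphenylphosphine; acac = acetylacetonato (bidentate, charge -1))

Ligands: 2 pyridine (py, neutral), 1 triphenylphosphine (PPh3, neutral), 1 acetylacetonato (acac, -1), 1 iodo (I, -1). Ligand charge sum = -2.
With Pb in oxidation state +2, the complex ion is [Pb...].

[Pb(acac)I(PPh3)(py)2]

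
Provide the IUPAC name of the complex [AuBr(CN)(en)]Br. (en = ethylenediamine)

The 1 bromide counter-ion carries a total charge of -1, so each complex ion is 1+.
Ligand charges: 1×bromo (-1 each), 1×cyano (-1 each), 1×ethylenediamine (neutral); total -2. So Au + (-2) = 1+, giving Au = +3.
Ligands are named alphabetically: bromo before cyano before ethylenediamine.

bromocyano(ethylenediamine)gold(III) bromide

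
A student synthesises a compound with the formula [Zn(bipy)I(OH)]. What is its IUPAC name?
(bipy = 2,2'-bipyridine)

There is no counter-ion, so the complex is neutral overall.
Ligand charges: 1×iodo (-1 each), 1×hydroxo (-1 each), 1×2,2'-bipyridine (neutral); total -2. So Zn + (-2) = 0, giving Zn = +2.
Ligands are named alphabetically: bipyridine before hydroxo before iodo.

(2,2'-bipyridine)hydroxoiodozinc(II)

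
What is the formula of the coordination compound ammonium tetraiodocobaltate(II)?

Ligands: 4 iodo (I, -1). Ligand charge sum = -4.
Charge balance with ammonium (+1) requires 1 complex ion per 2 ammonium.

(NH4)2[CoI4]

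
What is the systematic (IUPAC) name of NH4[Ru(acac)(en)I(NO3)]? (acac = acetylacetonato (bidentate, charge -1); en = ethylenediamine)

The 1 ammonium counter-ion carries a total charge of +1, so each complex ion is 1−.
Ligand charges: 1×acetylacetonato (-1 each), 1×ethylenediamine (neutral), 1×nitrato (-1 each), 1×iodo (-1 each); total -3. So Ru + (-3) = 1−, giving Ru = +2.
The complex ion is anionic, so ruthenium takes the -ate form ruthenate(II).

ammonium (acetylacetonato)(ethylenediamine)iodonitratoruthenate(II)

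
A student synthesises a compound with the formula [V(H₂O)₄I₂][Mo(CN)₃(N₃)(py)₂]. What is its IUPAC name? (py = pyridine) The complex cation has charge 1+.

The complex cation is given as 1+; its ligand charges sum to -2, so V = +3.
A 1:1 salt means the anion carries the equal and opposite charge, 1−.
Anion: ligand charges sum to -4; for the ion to be 1−, Mo = +3.

tetraaquadiiodovanadium(III) azidotricyanobis(pyridine)molybdate(III)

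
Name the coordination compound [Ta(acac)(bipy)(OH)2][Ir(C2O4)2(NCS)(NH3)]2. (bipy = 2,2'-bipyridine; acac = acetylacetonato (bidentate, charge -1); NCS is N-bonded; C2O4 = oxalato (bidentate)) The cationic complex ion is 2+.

(acetylacetonato)(2,2'-bipyridine)dihydroxotantalum(V) ammineisothiocyanatodioxalatoiridate(IV)

The complex cation is given as 2+; its ligand charges sum to -3, so Ta = +5.
With 2 anions per cation, each anion must be 2/2 = 1−.
Anion: ligand charges sum to -5; for the ion to be 1−, Ir = +4.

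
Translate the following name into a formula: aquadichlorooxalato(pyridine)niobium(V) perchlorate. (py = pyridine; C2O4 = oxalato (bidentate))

Ligands: 1 pyridine (py, neutral), 2 chloro (Cl, -1), 1 aqua (H2O, neutral), 1 oxalato (C2O4, -2). Ligand charge sum = -4.
With Nb in oxidation state +5, the complex ion is [Nb...]^1+.
Charge balance with perchlorate (-1) requires 1 complex ion per 1 perchlorate.

[Nb(C2O4)Cl2(H2O)(py)]ClO4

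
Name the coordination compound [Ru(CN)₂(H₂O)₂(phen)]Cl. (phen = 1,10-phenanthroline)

The 1 chloride counter-ion carries a total charge of -1, so each complex ion is 1+.
Ligand charges: 2×aqua (neutral), 1×1,10-phenanthroline (neutral), 2×cyano (-1 each); total -2. So Ru + (-2) = 1+, giving Ru = +3.
Ligands are named alphabetically: aqua before cyano before phenanthroline.

diaquadicyano(1,10-phenanthroline)ruthenium(III) chloride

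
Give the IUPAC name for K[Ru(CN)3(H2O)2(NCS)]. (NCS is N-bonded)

The 1 potassium counter-ion carries a total charge of +1, so each complex ion is 1−.
Ligand charges: 1×isothiocyanato (-1 each), 2×aqua (neutral), 3×cyano (-1 each); total -4. So Ru + (-4) = 1−, giving Ru = +3.
The complex ion is anionic, so ruthenium takes the -ate form ruthenate(III).

potassium diaquatricyanoisothiocyanatoruthenate(III)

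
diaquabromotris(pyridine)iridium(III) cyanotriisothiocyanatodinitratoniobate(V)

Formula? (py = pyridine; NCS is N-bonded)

[IrBr(H2O)2(py)3][Nb(CN)(NCS)3(NO3)2]2

Cation [Ir…]: ligand charges -1, Ir(III) ⇒ ion charge 2+.
Anion [Nb…]: ligand charges -6, Nb(V) ⇒ ion charge 1−.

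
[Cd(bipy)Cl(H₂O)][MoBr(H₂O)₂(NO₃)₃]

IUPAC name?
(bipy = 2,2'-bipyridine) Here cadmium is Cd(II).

Both ions are complex: the cation is named first with the plain metal name, the anion second with the -ate form; each ion's ligands are alphabetised independently.
Cd is given as +2; the cation's ligand charges sum to -1, so the complex cation is 1+.
A 1:1 salt means the anion carries the equal and opposite charge, 1−.
Anion: ligand charges sum to -4; for the ion to be 1−, Mo = +3.

aqua(2,2'-bipyridine)chlorocadmium(II) diaquabromotrinitratomolybdate(III)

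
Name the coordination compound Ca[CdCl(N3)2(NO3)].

The 1 calcium counter-ion carries a total charge of +2, so each complex ion is 2−.
Ligand charges: 1×nitrato (-1 each), 1×chloro (-1 each), 2×azido (-1 each); total -4. So Cd + (-4) = 2−, giving Cd = +2.
Ligands are named alphabetically: azido before chloro before nitrato.
The complex ion is anionic, so cadmium takes the -ate form cadmate(II).

calcium diazidochloronitratocadmate(II)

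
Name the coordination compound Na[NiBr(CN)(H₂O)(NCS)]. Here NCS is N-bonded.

sodium aquabromocyanoisothiocyanatonickelate(II)

The 1 sodium counter-ion carries a total charge of +1, so each complex ion is 1−.
Ligand charges: 1×bromo (-1 each), 1×cyano (-1 each), 1×isothiocyanato (-1 each), 1×aqua (neutral); total -3. So Ni + (-3) = 1−, giving Ni = +2.
Ligands are named alphabetically: aqua before bromo before cyano before isothiocyanato.
The complex ion is anionic, so nickel takes the -ate form nickelate(II).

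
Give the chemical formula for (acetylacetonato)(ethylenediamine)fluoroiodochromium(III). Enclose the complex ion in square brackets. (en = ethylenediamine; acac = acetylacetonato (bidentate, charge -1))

[Cr(acac)(en)FI]

Ligands: 1 ethylenediamine (en, neutral), 1 iodo (I, -1), 1 acetylacetonato (acac, -1), 1 fluoro (F, -1). Ligand charge sum = -3.
With Cr in oxidation state +3, the complex ion is [Cr...].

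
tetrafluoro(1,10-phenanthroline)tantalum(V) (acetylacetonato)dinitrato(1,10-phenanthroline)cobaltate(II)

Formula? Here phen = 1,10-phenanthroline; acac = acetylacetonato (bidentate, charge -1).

Cation [Ta…]: ligand charges -4, Ta(V) ⇒ ion charge 1+.
Anion [Co…]: ligand charges -3, Co(II) ⇒ ion charge 1−.
One 1+ cation balances one 1− anion.

[TaF4(phen)][Co(acac)(NO3)2(phen)]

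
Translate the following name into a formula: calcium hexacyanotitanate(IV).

Ca[Ti(CN)6]

Ligands: 6 cyano (CN, -1). Ligand charge sum = -6.
With Ti in oxidation state +4, the complex ion is [Ti...]^2−.
Charge balance with calcium (+2) requires 1 complex ion per 1 calcium.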